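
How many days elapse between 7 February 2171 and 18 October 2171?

253

February 2171: 28 − 7 = 21 days remain (2171 is not a leap year, so February has 28 days).
Then March (31), April (30), May (31), June (30), July (31), August (31), September (30): 31 + 30 + 31 + 30 + 31 + 31 + 30 = 214 days.
October 1–18, 2171: 18 days.
Total: 21 + 214 + 18 = 253 days.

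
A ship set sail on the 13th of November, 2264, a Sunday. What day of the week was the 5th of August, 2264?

Friday

Count forward from the earlier date (August 5, 2264) to the later (November 13, 2264):
August 2264: 31 − 5 = 26 days remain.
Then September (30), October (31): 30 + 31 = 61 days.
November 1–13, 2264: 13 days.
Total: 26 + 61 + 13 = 100 days.
100 mod 7 = 2, so 2 days before Sunday is Friday.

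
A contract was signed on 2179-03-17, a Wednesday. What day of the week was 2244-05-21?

From March 17, 2179 to March 17, 2244: 65 years, of which 16 contain a Feb 29 — 49×365 + 16×366 = 23741 days.
(2200 is not a leap year (divisible by 100 but not 400).)
March 2244: 31 − 17 = 14 days remain.
Then April (30): 30 days.
May 1–21, 2244: 21 days.
Residual: 65 days.
Total: 23806 days.
23806 mod 7 = 6, so 6 days after Wednesday is Tuesday.

Tuesday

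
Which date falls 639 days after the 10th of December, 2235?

the 9th of September, 2237

Count 639 days after December 10, 2235:
December 10, 2235 → December 10, 2236: 366 days (2236 is a leap year).
December 2236: 31 − 10 = 21 days remain.
Then January (31), February 2237 (28), March (31), April (30), May (31), June (30), July (31), August (31): 31 + 28 + 31 + 30 + 31 + 30 + 31 + 31 = 243 days.
September 1–9, 2237: 9 days.
Residual: 273 days.
Total: 639 days.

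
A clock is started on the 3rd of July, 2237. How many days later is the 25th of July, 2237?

22

Within July 2237: 25 − 3 = 22 days.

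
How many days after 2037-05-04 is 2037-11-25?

205

May 2037: 31 − 4 = 27 days remain.
Then June (30), July (31), August (31), September (30), October (31): 30 + 31 + 31 + 30 + 31 = 153 days.
November 1–25, 2037: 25 days.
Total: 27 + 153 + 25 = 205 days.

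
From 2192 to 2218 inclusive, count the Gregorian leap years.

Years divisible by 4 in [2192, 2218]: 2192, 2196, 2200, 2204, 2208, 2212, 2216.
Of these, 2200 is divisible by 100 but not 400, so not leap.
Leap years: 7 − 1 = 6.

6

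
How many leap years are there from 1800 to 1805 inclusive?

Years divisible by 4 in [1800, 1805]: 1800, 1804.
Of these, 1800 is divisible by 100 but not 400, so not leap.
Leap years: 2 − 1 = 1.

1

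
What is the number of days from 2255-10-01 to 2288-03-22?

11861

Day-of-year of October 1, 2255: 274.
Day-of-year of March 22, 2288: 82.
2255 has 365 days, so 365 − 274 = 91 days remain in 2255.
Full years 2256–2287: 24 common + 8 leap = 24×365 + 8×366 = 11688 days.
Total: 91 + 11688 + 82 = 11861 days.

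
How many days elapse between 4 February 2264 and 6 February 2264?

Within February 2264: 6 − 4 = 2 days.

2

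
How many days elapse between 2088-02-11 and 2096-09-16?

3140

Day-of-year of February 11, 2088: 42.
Day-of-year of September 16, 2096: 260.
2088 has 366 days, so 366 − 42 = 324 days remain in 2088.
Full years 2089–2095: 6 common + 1 leap = 6×365 + 1×366 = 2556 days.
Total: 324 + 2556 + 260 = 3140 days.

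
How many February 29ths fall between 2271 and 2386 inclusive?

28

Years divisible by 4: 2272, 2276, …, 2384 — 29 in all.
Of these, 2300 is divisible by 100 but not 400, so not leap.
Leap years: 29 − 1 = 28.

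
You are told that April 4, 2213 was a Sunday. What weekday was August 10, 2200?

Count forward from the earlier date (August 10, 2200) to the later (April 4, 2213):
Day-of-year of August 10, 2200: 222.
Day-of-year of April 4, 2213: 94.
2200 has 365 days, so 365 − 222 = 143 days remain in 2200.
Full years 2201–2212: 9 common + 3 leap = 9×365 + 3×366 = 4383 days.
Total: 143 + 4383 + 94 = 4620 days.
4620 is a multiple of 7, so August 10, 2200 falls on the same weekday: Sunday.

Sunday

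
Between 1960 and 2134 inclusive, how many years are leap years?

43

Years divisible by 4: 1960, 1964, …, 2132 — 44 in all.
Of these, 2100 is divisible by 100 but not 400, so not leap.
2000 is divisible by 400, so still leap.
Leap years: 44 − 1 = 43.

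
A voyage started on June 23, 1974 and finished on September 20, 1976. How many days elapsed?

June 23, 1974 → June 23, 1975: 365 days.
June 23, 1975 → June 23, 1976: 366 days (1976 is a leap year).
June 1976: 30 − 23 = 7 days remain.
Then July (31), August (31): 31 + 31 = 62 days.
September 1–20, 1976: 20 days.
Residual: 89 days.
Total: 820 days.

820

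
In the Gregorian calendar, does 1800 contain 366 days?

1800 is not a leap year (divisible by 100 but not 400).

No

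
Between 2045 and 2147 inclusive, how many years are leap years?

Years divisible by 4: 2048, 2052, …, 2144 — 25 in all.
Of these, 2100 is divisible by 100 but not 400, so not leap.
Leap years: 25 − 1 = 24.

24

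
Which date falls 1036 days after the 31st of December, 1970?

the 1st of November, 1973

Count 1036 days after December 31, 1970:
Day-of-year of December 31, 1970: 365.
Day-of-year of November 1, 1973: 305.
1970 has 365 days, so 365 − 365 = 0 days remain in 1970.
Full years: 1971: 365; 1972: 366. Sum = 731.
Total: 0 + 731 + 305 = 1036 days.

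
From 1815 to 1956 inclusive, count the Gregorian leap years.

35

Years divisible by 4: 1816, 1820, …, 1956 — 36 in all.
Of these, 1900 is divisible by 100 but not 400, so not leap.
Leap years: 36 − 1 = 35.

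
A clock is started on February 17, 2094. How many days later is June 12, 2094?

115

February 2094: 28 − 17 = 11 days remain (2094 is not a leap year, so February has 28 days).
Then March (31), April (30), May (31): 31 + 30 + 31 = 92 days.
June 1–12, 2094: 12 days.
Total: 11 + 92 + 12 = 115 days.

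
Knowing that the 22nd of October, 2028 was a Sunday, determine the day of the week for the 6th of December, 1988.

Count forward from the earlier date (December 6, 1988) to the later (October 22, 2028):
From December 6, 1988 to December 6, 2027: 39 years, of which 9 contain a Feb 29 — 30×365 + 9×366 = 14244 days.
(2000 is a leap year (divisible by 400).)
December 2027: 31 − 6 = 25 days remain.
Then 9 full months totalling 274 days.
October 1–22, 2028: 22 days.
Residual: 321 days.
Total: 14565 days.
14565 mod 7 = 5, so 5 days before Sunday is Tuesday.

Tuesday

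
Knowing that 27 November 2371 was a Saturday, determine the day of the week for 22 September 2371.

Wednesday

Count forward from the earlier date (September 22, 2371) to the later (November 27, 2371):
September 2371: 30 − 22 = 8 days remain.
Then October (31): 31 days.
November 1–27, 2371: 27 days.
Total: 8 + 31 + 27 = 66 days.
66 mod 7 = 3, so 3 days before Saturday is Wednesday.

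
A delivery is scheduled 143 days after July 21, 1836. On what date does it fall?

December 11, 1836

Count 143 days after July 21, 1836:
July 1836: 31 − 21 = 10 days remain.
Then August (31), September (30), October (31), November (30): 31 + 30 + 31 + 30 = 122 days.
December 1–11, 1836: 11 days.
Total: 10 + 122 + 11 = 143 days.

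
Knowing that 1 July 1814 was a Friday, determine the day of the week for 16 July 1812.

Count forward from the earlier date (July 16, 1812) to the later (July 1, 1814):
Day-of-year of July 16, 1812: 198.
Day-of-year of July 1, 1814: 182.
1812 has 366 days, so 366 − 198 = 168 days remain in 1812.
Full years: 1813: 365. Sum = 365.
Total: 168 + 365 + 182 = 715 days.
715 mod 7 = 1, so 1 day before Friday is Thursday.

Thursday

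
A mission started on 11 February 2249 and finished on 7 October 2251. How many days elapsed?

February 11, 2249 → February 11, 2250: 365 days.
February 11, 2250 → February 11, 2251: 365 days.
February 2251: 28 − 11 = 17 days remain (2251 is not a leap year, so February has 28 days).
Then March (31), April (30), May (31), June (30), July (31), August (31), September (30): 31 + 30 + 31 + 30 + 31 + 31 + 30 = 214 days.
October 1–7, 2251: 7 days.
Residual: 238 days.
Total: 968 days.

968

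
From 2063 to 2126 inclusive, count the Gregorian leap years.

Years divisible by 4: 2064, 2068, …, 2124 — 16 in all.
Of these, 2100 is divisible by 100 but not 400, so not leap.
Leap years: 16 − 1 = 15.

15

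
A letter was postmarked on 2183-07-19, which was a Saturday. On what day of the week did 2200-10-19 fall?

From July 19, 2183 to July 19, 2200: 17 years, of which 4 contain a Feb 29 — 13×365 + 4×366 = 6209 days.
(2200 is not a leap year (divisible by 100 but not 400).)
July 2200: 31 − 19 = 12 days remain.
Then August (31), September (30): 31 + 30 = 61 days.
October 1–19, 2200: 19 days.
Residual: 92 days.
Total: 6301 days.
6301 mod 7 = 1, so 1 day after Saturday is Sunday.

Sunday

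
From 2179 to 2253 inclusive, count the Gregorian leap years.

18

Years divisible by 4: 2180, 2184, …, 2252 — 19 in all.
Of these, 2200 is divisible by 100 but not 400, so not leap.
Leap years: 19 − 1 = 18.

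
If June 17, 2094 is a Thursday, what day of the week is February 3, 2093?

Count forward from the earlier date (February 3, 2093) to the later (June 17, 2094):
February 3, 2093 → February 3, 2094: 365 days.
February 2094: 28 − 3 = 25 days remain (2094 is not a leap year, so February has 28 days).
Then March (31), April (30), May (31): 31 + 30 + 31 = 92 days.
June 1–17, 2094: 17 days.
Residual: 134 days.
Total: 499 days.
499 mod 7 = 2, so 2 days before Thursday is Tuesday.

Tuesday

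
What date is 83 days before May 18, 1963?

February 24, 1963

Count 83 days before May 18, 1963:
February 1963: 28 − 24 = 4 days remain (1963 is not a leap year, so February has 28 days).
Then March (31), April (30): 31 + 30 = 61 days.
May 1–18, 1963: 18 days.
Total: 4 + 61 + 18 = 83 days.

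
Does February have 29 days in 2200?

2200 is not a leap year (divisible by 100 but not 400).

No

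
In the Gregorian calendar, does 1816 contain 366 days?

Yes

1816 is a leap year.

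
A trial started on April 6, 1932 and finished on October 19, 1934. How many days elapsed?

Day-of-year of April 6, 1932: 97.
Day-of-year of October 19, 1934: 292.
1932 has 366 days, so 366 − 97 = 269 days remain in 1932.
Full years: 1933: 365. Sum = 365.
Total: 269 + 365 + 292 = 926 days.

926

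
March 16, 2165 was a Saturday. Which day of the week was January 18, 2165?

Count forward from the earlier date (January 18, 2165) to the later (March 16, 2165):
January 2165: 31 − 18 = 13 days remain.
Then February 2165 (28): 28 days.
March 1–16, 2165: 16 days.
Total: 13 + 28 + 16 = 57 days.
57 mod 7 = 1, so 1 day before Saturday is Friday.

Friday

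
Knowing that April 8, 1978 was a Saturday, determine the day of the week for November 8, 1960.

Count forward from the earlier date (November 8, 1960) to the later (April 8, 1978):
Day-of-year of November 8, 1960: 313.
Day-of-year of April 8, 1978: 98.
1960 has 366 days, so 366 − 313 = 53 days remain in 1960.
Full years 1961–1977: 13 common + 4 leap = 13×365 + 4×366 = 6209 days.
Total: 53 + 6209 + 98 = 6360 days.
6360 mod 7 = 4, so 4 days before Saturday is Tuesday.

Tuesday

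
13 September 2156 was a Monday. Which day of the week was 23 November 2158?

Day-of-year of September 13, 2156: 257.
Day-of-year of November 23, 2158: 327.
2156 has 366 days, so 366 − 257 = 109 days remain in 2156.
Full years: 2157: 365. Sum = 365.
Total: 109 + 365 + 327 = 801 days.
801 mod 7 = 3, so 3 days after Monday is Thursday.

Thursday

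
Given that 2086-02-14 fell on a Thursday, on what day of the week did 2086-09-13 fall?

February 2086: 28 − 14 = 14 days remain (2086 is not a leap year, so February has 28 days).
Then March (31), April (30), May (31), June (30), July (31), August (31): 31 + 30 + 31 + 30 + 31 + 31 = 184 days.
September 1–13, 2086: 13 days.
Total: 14 + 184 + 13 = 211 days.
211 mod 7 = 1, so 1 day after Thursday is Friday.

Friday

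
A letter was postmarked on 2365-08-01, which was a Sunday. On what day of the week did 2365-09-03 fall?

Friday

August 2365: 31 − 1 = 30 days remain.
September 1–3, 2365: 3 days.
Total: 30 + 3 = 33 days.
33 mod 7 = 5, so 5 days after Sunday is Friday.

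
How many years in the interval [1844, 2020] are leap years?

44

Years divisible by 4: 1844, 1848, …, 2020 — 45 in all.
Of these, 1900 is divisible by 100 but not 400, so not leap.
2000 is divisible by 400, so still leap.
Leap years: 45 − 1 = 44.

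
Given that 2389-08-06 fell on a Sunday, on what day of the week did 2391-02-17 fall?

Sunday

August 6, 2389 → August 6, 2390: 365 days.
August 2390: 31 − 6 = 25 days remain.
Then September (30), October (31), November (30), December (31), January (31): 30 + 31 + 30 + 31 + 31 = 153 days.
February 1–17, 2391: 17 days (2391 is not a leap year).
Residual: 195 days.
Total: 560 days.
560 is a multiple of 7, so 2391-02-17 falls on the same weekday: Sunday.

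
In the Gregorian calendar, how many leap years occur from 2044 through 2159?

Years divisible by 4: 2044, 2048, …, 2156 — 29 in all.
Of these, 2100 is divisible by 100 but not 400, so not leap.
Leap years: 29 − 1 = 28.

28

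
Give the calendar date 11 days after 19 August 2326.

30 August 2326

Count 11 days after August 19, 2326:
Within August 2326: 30 − 19 = 11 days.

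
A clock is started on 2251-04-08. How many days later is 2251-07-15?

April 2251: 30 − 8 = 22 days remain.
Then May (31), June (30): 31 + 30 = 61 days.
July 1–15, 2251: 15 days.
Total: 22 + 61 + 15 = 98 days.

98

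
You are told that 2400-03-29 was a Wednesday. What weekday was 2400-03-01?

Wednesday

Count forward from the earlier date (March 1, 2400) to the later (March 29, 2400):
Within March 2400: 29 − 1 = 28 days.
28 is a multiple of 7, so 2400-03-01 falls on the same weekday: Wednesday.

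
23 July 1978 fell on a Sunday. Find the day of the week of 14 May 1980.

Wednesday

Day-of-year of July 23, 1978: 204.
Day-of-year of May 14, 1980: 135.
1978 has 365 days, so 365 − 204 = 161 days remain in 1978.
Full years: 1979: 365. Sum = 365.
Total: 161 + 365 + 135 = 661 days.
661 mod 7 = 3, so 3 days after Sunday is Wednesday.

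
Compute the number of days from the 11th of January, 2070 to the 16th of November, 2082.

Day-of-year of January 11, 2070: 11.
Day-of-year of November 16, 2082: 320.
2070 has 365 days, so 365 − 11 = 354 days remain in 2070.
Full years 2071–2081: 8 common + 3 leap = 8×365 + 3×366 = 4018 days.
Total: 354 + 4018 + 320 = 4692 days.

4692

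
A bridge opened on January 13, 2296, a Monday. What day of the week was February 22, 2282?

Count forward from the earlier date (February 22, 2282) to the later (January 13, 2296):
Day-of-year of February 22, 2282: 53.
Day-of-year of January 13, 2296: 13.
2282 has 365 days, so 365 − 53 = 312 days remain in 2282.
Full years 2283–2295: 10 common + 3 leap = 10×365 + 3×366 = 4748 days.
Total: 312 + 4748 + 13 = 5073 days.
5073 mod 7 = 5, so 5 days before Monday is Wednesday.

Wednesday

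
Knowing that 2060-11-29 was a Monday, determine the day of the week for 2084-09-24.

Day-of-year of November 29, 2060: 334.
Day-of-year of September 24, 2084: 268.
2060 has 366 days, so 366 − 334 = 32 days remain in 2060.
Full years 2061–2083: 18 common + 5 leap = 18×365 + 5×366 = 8400 days.
Total: 32 + 8400 + 268 = 8700 days.
8700 mod 7 = 6, so 6 days after Monday is Sunday.

Sunday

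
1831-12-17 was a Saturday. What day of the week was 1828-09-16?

Count forward from the earlier date (September 16, 1828) to the later (December 17, 1831):
Day-of-year of September 16, 1828: 260.
Day-of-year of December 17, 1831: 351.
1828 has 366 days, so 366 − 260 = 106 days remain in 1828.
Full years: 1829: 365; 1830: 365. Sum = 730.
Total: 106 + 730 + 351 = 1187 days.
1187 mod 7 = 4, so 4 days before Saturday is Tuesday.

Tuesday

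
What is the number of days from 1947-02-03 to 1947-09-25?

February 1947: 28 − 3 = 25 days remain (1947 is not a leap year, so February has 28 days).
Then March (31), April (30), May (31), June (30), July (31), August (31): 31 + 30 + 31 + 30 + 31 + 31 = 184 days.
September 1–25, 1947: 25 days.
Total: 25 + 184 + 25 = 234 days.

234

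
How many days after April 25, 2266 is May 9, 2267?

379

Day-of-year of April 25, 2266: 115.
Day-of-year of May 9, 2267: 129.
2266 has 365 days, so 365 − 115 = 250 days remain in 2266.
Total: 250 + 129 = 379 days.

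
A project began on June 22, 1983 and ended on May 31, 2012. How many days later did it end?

Day-of-year of June 22, 1983: 173.
Day-of-year of May 31, 2012: 152.
1983 has 365 days, so 365 − 173 = 192 days remain in 1983.
Full years 1984–2011: 21 common + 7 leap = 21×365 + 7×366 = 10227 days.
Total: 192 + 10227 + 152 = 10571 days.

10571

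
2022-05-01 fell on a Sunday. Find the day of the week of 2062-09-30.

Saturday

From May 1, 2022 to May 1, 2062: 40 years, of which 10 contain a Feb 29 — 30×365 + 10×366 = 14610 days.
May 2062: 31 − 1 = 30 days remain.
Then June (30), July (31), August (31): 30 + 31 + 31 = 92 days.
September 1–30, 2062: 30 days.
Residual: 152 days.
Total: 14762 days.
14762 mod 7 = 6, so 6 days after Sunday is Saturday.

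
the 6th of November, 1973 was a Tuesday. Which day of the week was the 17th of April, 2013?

Day-of-year of November 6, 1973: 310.
Day-of-year of April 17, 2013: 107.
1973 has 365 days, so 365 − 310 = 55 days remain in 1973.
Full years 1974–2012: 29 common + 10 leap = 29×365 + 10×366 = 14245 days.
Total: 55 + 14245 + 107 = 14407 days.
14407 mod 7 = 1, so 1 day after Tuesday is Wednesday.

Wednesday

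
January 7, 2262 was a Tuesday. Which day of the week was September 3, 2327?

From January 7, 2262 to January 7, 2327: 65 years, of which 15 contain a Feb 29 — 50×365 + 15×366 = 23740 days.
(2300 is not a leap year (divisible by 100 but not 400).)
January 2327: 31 − 7 = 24 days remain.
Then February 2327 (28), March (31), April (30), May (31), June (30), July (31), August (31): 28 + 31 + 30 + 31 + 30 + 31 + 31 = 212 days.
September 1–3, 2327: 3 days.
Residual: 239 days.
Total: 23979 days.
23979 mod 7 = 4, so 4 days after Tuesday is Saturday.

Saturday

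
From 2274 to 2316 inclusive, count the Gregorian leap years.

Years divisible by 4 in [2274, 2316]: 2276, 2280, 2284, 2288, 2292, 2296, 2300, 2304, 2308, 2312, 2316.
Of these, 2300 is divisible by 100 but not 400, so not leap.
Leap years: 11 − 1 = 10.

10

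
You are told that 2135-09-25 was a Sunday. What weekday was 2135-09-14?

Wednesday

Count forward from the earlier date (September 14, 2135) to the later (September 25, 2135):
Within September 2135: 25 − 14 = 11 days.
11 mod 7 = 4, so 4 days before Sunday is Wednesday.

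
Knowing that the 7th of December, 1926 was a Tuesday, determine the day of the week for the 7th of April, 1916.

Friday

Count forward from the earlier date (April 7, 1916) to the later (December 7, 1926):
Day-of-year of April 7, 1916: 98.
Day-of-year of December 7, 1926: 341.
1916 has 366 days, so 366 − 98 = 268 days remain in 1916.
Full years 1917–1925: 7 common + 2 leap = 7×365 + 2×366 = 3287 days.
Total: 268 + 3287 + 341 = 3896 days.
3896 mod 7 = 4, so 4 days before Tuesday is Friday.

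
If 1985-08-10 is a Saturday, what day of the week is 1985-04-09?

Tuesday

Count forward from the earlier date (April 9, 1985) to the later (August 10, 1985):
April 1985: 30 − 9 = 21 days remain.
Then May (31), June (30), July (31): 31 + 30 + 31 = 92 days.
August 1–10, 1985: 10 days.
Total: 21 + 92 + 10 = 123 days.
123 mod 7 = 4, so 4 days before Saturday is Tuesday.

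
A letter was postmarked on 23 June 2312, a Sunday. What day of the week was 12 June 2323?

Tuesday

From June 23, 2312 to June 23, 2322: 10 years, of which 2 contain a Feb 29 — 8×365 + 2×366 = 3652 days.
June 2322: 30 − 23 = 7 days remain.
Then 11 full months totalling 335 days.
June 1–12, 2323: 12 days.
Residual: 354 days.
Total: 4006 days.
4006 mod 7 = 2, so 2 days after Sunday is Tuesday.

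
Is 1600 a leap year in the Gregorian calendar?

1600 is a leap year (divisible by 400).

Yes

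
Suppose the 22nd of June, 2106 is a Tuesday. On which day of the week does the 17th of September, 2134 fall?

From June 22, 2106 to June 22, 2134: 28 years, of which 7 contain a Feb 29 — 21×365 + 7×366 = 10227 days.
June 2134: 30 − 22 = 8 days remain.
Then July (31), August (31): 31 + 31 = 62 days.
September 1–17, 2134: 17 days.
Residual: 87 days.
Total: 10314 days.
10314 mod 7 = 3, so 3 days after Tuesday is Friday.

Friday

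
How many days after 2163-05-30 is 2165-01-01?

582

May 30, 2163 → May 30, 2164: 366 days (2164 is a leap year).
May 2164: 31 − 30 = 1 day remains.
Then June (30), July (31), August (31), September (30), October (31), November (30), December (31): 30 + 31 + 31 + 30 + 31 + 30 + 31 = 214 days.
January 1, 2165: 1 day.
Residual: 216 days.
Total: 582 days.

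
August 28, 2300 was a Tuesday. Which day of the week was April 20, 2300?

Friday

Count forward from the earlier date (April 20, 2300) to the later (August 28, 2300):
April 2300: 30 − 20 = 10 days remain.
Then May (31), June (30), July (31): 31 + 30 + 31 = 92 days.
August 1–28, 2300: 28 days.
Total: 10 + 92 + 28 = 130 days.
130 mod 7 = 4, so 4 days before Tuesday is Friday.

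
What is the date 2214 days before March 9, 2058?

February 15, 2052

Count 2214 days before March 9, 2058:
February 15, 2052 → February 15, 2053: 366 days (2052 is a leap year).
February 15, 2053 → February 15, 2054: 365 days.
February 15, 2054 → February 15, 2055: 365 days.
February 15, 2055 → February 15, 2056: 365 days.
February 15, 2056 → February 15, 2057: 366 days (2056 is a leap year).
February 15, 2057 → February 15, 2058: 365 days.
February 2058: 28 − 15 = 13 days remain (2058 is not a leap year, so February has 28 days).
March 1–9, 2058: 9 days.
Residual: 22 days.
Total: 2214 days.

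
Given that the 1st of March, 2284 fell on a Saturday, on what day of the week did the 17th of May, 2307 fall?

From March 1, 2284 to March 1, 2307: 23 years, of which 4 contain a Feb 29 — 19×365 + 4×366 = 8399 days.
(2300 is not a leap year (divisible by 100 but not 400).)
March 2307: 31 − 1 = 30 days remain.
Then April (30): 30 days.
May 1–17, 2307: 17 days.
Residual: 77 days.
Total: 8476 days.
8476 mod 7 = 6, so 6 days after Saturday is Friday.

Friday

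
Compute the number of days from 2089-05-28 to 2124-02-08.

12673

From May 28, 2089 to May 28, 2123: 34 years, of which 7 contain a Feb 29 — 27×365 + 7×366 = 12417 days.
(2100 is not a leap year (divisible by 100 but not 400).)
May 2123: 31 − 28 = 3 days remain.
Then June (30), July (31), August (31), September (30), October (31), November (30), December (31), January (31): 30 + 31 + 31 + 30 + 31 + 30 + 31 + 31 = 245 days.
February 1–8, 2124: 8 days (2124 is a leap year).
Residual: 256 days.
Total: 12673 days.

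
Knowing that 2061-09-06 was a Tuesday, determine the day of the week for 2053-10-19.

Sunday

Count forward from the earlier date (October 19, 2053) to the later (September 6, 2061):
Day-of-year of October 19, 2053: 292.
Day-of-year of September 6, 2061: 249.
2053 has 365 days, so 365 − 292 = 73 days remain in 2053.
Full years 2054–2060: 5 common + 2 leap = 5×365 + 2×366 = 2557 days.
Total: 73 + 2557 + 249 = 2879 days.
2879 mod 7 = 2, so 2 days before Tuesday is Sunday.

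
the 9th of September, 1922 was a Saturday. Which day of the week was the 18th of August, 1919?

Monday

Count forward from the earlier date (August 18, 1919) to the later (September 9, 1922):
August 18, 1919 → August 18, 1920: 366 days (1920 is a leap year).
August 18, 1920 → August 18, 1921: 365 days.
August 18, 1921 → August 18, 1922: 365 days.
August 1922: 31 − 18 = 13 days remain.
September 1–9, 1922: 9 days.
Residual: 22 days.
Total: 1118 days.
1118 mod 7 = 5, so 5 days before Saturday is Monday.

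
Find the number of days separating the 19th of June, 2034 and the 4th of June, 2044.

From June 19, 2034 to June 19, 2043: 9 years, of which 2 contain a Feb 29 — 7×365 + 2×366 = 3287 days.
June 2043: 30 − 19 = 11 days remain.
Then 11 full months totalling 336 days.
June 1–4, 2044: 4 days.
Residual: 351 days.
Total: 3638 days.

3638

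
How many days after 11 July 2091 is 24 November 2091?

136

July 2091: 31 − 11 = 20 days remain.
Then August (31), September (30), October (31): 31 + 30 + 31 = 92 days.
November 1–24, 2091: 24 days.
Total: 20 + 92 + 24 = 136 days.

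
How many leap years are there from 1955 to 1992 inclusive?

10

Years divisible by 4 in [1955, 1992]: 1956, 1960, 1964, 1968, 1972, 1976, 1980, 1984, 1988, 1992.
No century exceptions apply. Count: 10.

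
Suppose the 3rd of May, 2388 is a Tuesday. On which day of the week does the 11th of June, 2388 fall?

May 2388: 31 − 3 = 28 days remain.
June 1–11, 2388: 11 days.
Total: 28 + 11 = 39 days.
39 mod 7 = 4, so 4 days after Tuesday is Saturday.

Saturday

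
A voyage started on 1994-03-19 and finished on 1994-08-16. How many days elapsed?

150

March 1994: 31 − 19 = 12 days remain.
Then April (30), May (31), June (30), July (31): 30 + 31 + 30 + 31 = 122 days.
August 1–16, 1994: 16 days.
Total: 12 + 122 + 16 = 150 days.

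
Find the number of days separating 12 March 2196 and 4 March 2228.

11679

From March 12, 2196 to March 12, 2227: 31 years, of which 6 contain a Feb 29 — 25×365 + 6×366 = 11321 days.
(2200 is not a leap year (divisible by 100 but not 400).)
March 2227: 31 − 12 = 19 days remain.
Then 11 full months totalling 335 days.
March 1–4, 2228: 4 days.
Residual: 358 days.
Total: 11679 days.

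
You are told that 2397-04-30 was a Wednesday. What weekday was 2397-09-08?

April 2397: 30 − 30 = 0 days remain.
Then May (31), June (30), July (31), August (31): 31 + 30 + 31 + 31 = 123 days.
September 1–8, 2397: 8 days.
Total: 0 + 123 + 8 = 131 days.
131 mod 7 = 5, so 5 days after Wednesday is Monday.

Monday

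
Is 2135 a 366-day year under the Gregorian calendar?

2135 is not a leap year.

No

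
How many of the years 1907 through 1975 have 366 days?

Years divisible by 4: 1908, 1912, …, 1972 — 17 in all.
No century exceptions apply. Count: 17.

17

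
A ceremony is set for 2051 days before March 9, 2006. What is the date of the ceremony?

July 27, 2000

Count 2051 days before March 9, 2006:
July 27, 2000 → July 27, 2001: 365 days.
July 27, 2001 → July 27, 2002: 365 days.
July 27, 2002 → July 27, 2003: 365 days.
July 27, 2003 → July 27, 2004: 366 days (2004 is a leap year).
July 27, 2004 → July 27, 2005: 365 days.
July 2005: 31 − 27 = 4 days remain.
Then August (31), September (30), October (31), November (30), December (31), January (31), February 2006 (28): 31 + 30 + 31 + 30 + 31 + 31 + 28 = 212 days.
March 1–9, 2006: 9 days.
Residual: 225 days.
Total: 2051 days.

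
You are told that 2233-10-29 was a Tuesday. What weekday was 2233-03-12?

Tuesday

Count forward from the earlier date (March 12, 2233) to the later (October 29, 2233):
March 2233: 31 − 12 = 19 days remain.
Then April (30), May (31), June (30), July (31), August (31), September (30): 30 + 31 + 30 + 31 + 31 + 30 = 183 days.
October 1–29, 2233: 29 days.
Total: 19 + 183 + 29 = 231 days.
231 is a multiple of 7, so 2233-03-12 falls on the same weekday: Tuesday.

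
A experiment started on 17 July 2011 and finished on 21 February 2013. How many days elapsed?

July 17, 2011 → July 17, 2012: 366 days (2012 is a leap year).
July 2012: 31 − 17 = 14 days remain.
Then August (31), September (30), October (31), November (30), December (31), January (31): 31 + 30 + 31 + 30 + 31 + 31 = 184 days.
February 1–21, 2013: 21 days (2013 is not a leap year).
Residual: 219 days.
Total: 585 days.

585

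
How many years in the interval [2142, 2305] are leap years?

39

Years divisible by 4: 2144, 2148, …, 2304 — 41 in all.
Of these, 2200, 2300 are divisible by 100 but not 400, so not leap.
Leap years: 41 − 2 = 39.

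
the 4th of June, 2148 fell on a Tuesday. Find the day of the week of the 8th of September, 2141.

Count forward from the earlier date (September 8, 2141) to the later (June 4, 2148):
Day-of-year of September 8, 2141: 251.
Day-of-year of June 4, 2148: 156.
2141 has 365 days, so 365 − 251 = 114 days remain in 2141.
Full years: 2142: 365; 2143: 365; 2144: 366; 2145: 365; 2146: 365; 2147: 365. Sum = 2191.
Total: 114 + 2191 + 156 = 2461 days.
2461 mod 7 = 4, so 4 days before Tuesday is Friday.

Friday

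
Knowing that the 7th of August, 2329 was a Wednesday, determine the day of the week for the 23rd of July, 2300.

Count forward from the earlier date (July 23, 2300) to the later (August 7, 2329):
From July 23, 2300 to July 23, 2329: 29 years, of which 7 contain a Feb 29 — 22×365 + 7×366 = 10592 days.
July 2329: 31 − 23 = 8 days remain.
August 1–7, 2329: 7 days.
Residual: 15 days.
Total: 10607 days.
10607 mod 7 = 2, so 2 days before Wednesday is Monday.

Monday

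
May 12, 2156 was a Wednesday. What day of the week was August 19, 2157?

May 12, 2156 → May 12, 2157: 365 days.
May 2157: 31 − 12 = 19 days remain.
Then June (30), July (31): 30 + 31 = 61 days.
August 1–19, 2157: 19 days.
Residual: 99 days.
Total: 464 days.
464 mod 7 = 2, so 2 days after Wednesday is Friday.

Friday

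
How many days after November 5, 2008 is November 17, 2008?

12

Within November 2008: 17 − 5 = 12 days.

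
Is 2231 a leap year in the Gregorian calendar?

No

2231 is not a leap year.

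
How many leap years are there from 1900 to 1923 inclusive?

5

Years divisible by 4 in [1900, 1923]: 1900, 1904, 1908, 1912, 1916, 1920.
Of these, 1900 is divisible by 100 but not 400, so not leap.
Leap years: 6 − 1 = 5.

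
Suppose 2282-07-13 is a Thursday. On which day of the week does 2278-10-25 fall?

Count forward from the earlier date (October 25, 2278) to the later (July 13, 2282):
October 25, 2278 → October 25, 2279: 365 days.
October 25, 2279 → October 25, 2280: 366 days (2280 is a leap year).
October 25, 2280 → October 25, 2281: 365 days.
October 2281: 31 − 25 = 6 days remain.
Then November (30), December (31), January (31), February 2282 (28), March (31), April (30), May (31), June (30): 30 + 31 + 31 + 28 + 31 + 30 + 31 + 30 = 242 days.
July 1–13, 2282: 13 days.
Residual: 261 days.
Total: 1357 days.
1357 mod 7 = 6, so 6 days before Thursday is Friday.

Friday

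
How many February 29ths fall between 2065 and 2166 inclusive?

24

Years divisible by 4: 2068, 2072, …, 2164 — 25 in all.
Of these, 2100 is divisible by 100 but not 400, so not leap.
Leap years: 25 − 1 = 24.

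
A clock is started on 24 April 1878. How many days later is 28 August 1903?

From April 24, 1878 to April 24, 1903: 25 years, of which 5 contain a Feb 29 — 20×365 + 5×366 = 9130 days.
(1900 is not a leap year (divisible by 100 but not 400).)
April 1903: 30 − 24 = 6 days remain.
Then May (31), June (30), July (31): 31 + 30 + 31 = 92 days.
August 1–28, 1903: 28 days.
Residual: 126 days.
Total: 9256 days.

9256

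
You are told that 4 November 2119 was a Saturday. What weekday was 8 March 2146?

Day-of-year of November 4, 2119: 308.
Day-of-year of March 8, 2146: 67.
2119 has 365 days, so 365 − 308 = 57 days remain in 2119.
Full years 2120–2145: 19 common + 7 leap = 19×365 + 7×366 = 9497 days.
Total: 57 + 9497 + 67 = 9621 days.
9621 mod 7 = 3, so 3 days after Saturday is Tuesday.

Tuesday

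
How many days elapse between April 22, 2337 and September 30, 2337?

April 2337: 30 − 22 = 8 days remain.
Then May (31), June (30), July (31), August (31): 31 + 30 + 31 + 31 = 123 days.
September 1–30, 2337: 30 days.
Total: 8 + 123 + 30 = 161 days.

161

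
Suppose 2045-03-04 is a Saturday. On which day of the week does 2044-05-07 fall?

Saturday

Count forward from the earlier date (May 7, 2044) to the later (March 4, 2045):
Day-of-year of May 7, 2044: 128.
Day-of-year of March 4, 2045: 63.
2044 has 366 days, so 366 − 128 = 238 days remain in 2044.
Total: 238 + 63 = 301 days.
301 is a multiple of 7, so 2044-05-07 falls on the same weekday: Saturday.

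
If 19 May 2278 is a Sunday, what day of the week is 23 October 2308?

Day-of-year of May 19, 2278: 139.
Day-of-year of October 23, 2308: 297.
2278 has 365 days, so 365 − 139 = 226 days remain in 2278.
Full years 2279–2307: 23 common + 6 leap = 23×365 + 6×366 = 10591 days.
Total: 226 + 10591 + 297 = 11114 days.
11114 mod 7 = 5, so 5 days after Sunday is Friday.

Friday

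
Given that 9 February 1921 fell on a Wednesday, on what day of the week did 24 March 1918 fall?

Sunday

Count forward from the earlier date (March 24, 1918) to the later (February 9, 1921):
March 24, 1918 → March 24, 1919: 365 days.
March 24, 1919 → March 24, 1920: 366 days (1920 is a leap year).
March 1920: 31 − 24 = 7 days remain.
Then 10 full months totalling 306 days.
February 1–9, 1921: 9 days (1921 is not a leap year).
Residual: 322 days.
Total: 1053 days.
1053 mod 7 = 3, so 3 days before Wednesday is Sunday.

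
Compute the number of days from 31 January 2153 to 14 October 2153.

January 2153: 31 − 31 = 0 days remain.
Then February 2153 (28), March (31), April (30), May (31), June (30), July (31), August (31), September (30): 28 + 31 + 30 + 31 + 30 + 31 + 31 + 30 = 242 days.
October 1–14, 2153: 14 days.
Total: 0 + 242 + 14 = 256 days.

256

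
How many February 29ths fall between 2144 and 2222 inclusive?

19

Years divisible by 4: 2144, 2148, …, 2220 — 20 in all.
Of these, 2200 is divisible by 100 but not 400, so not leap.
Leap years: 20 − 1 = 19.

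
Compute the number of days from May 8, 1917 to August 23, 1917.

107

May 1917: 31 − 8 = 23 days remain.
Then June (30), July (31): 30 + 31 = 61 days.
August 1–23, 1917: 23 days.
Total: 23 + 61 + 23 = 107 days.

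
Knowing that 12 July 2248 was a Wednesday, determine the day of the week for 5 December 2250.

Thursday

July 12, 2248 → July 12, 2249: 365 days.
July 12, 2249 → July 12, 2250: 365 days.
July 2250: 31 − 12 = 19 days remain.
Then August (31), September (30), October (31), November (30): 31 + 30 + 31 + 30 = 122 days.
December 1–5, 2250: 5 days.
Residual: 146 days.
Total: 876 days.
876 mod 7 = 1, so 1 day after Wednesday is Thursday.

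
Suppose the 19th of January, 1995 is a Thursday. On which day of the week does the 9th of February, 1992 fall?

Count forward from the earlier date (February 9, 1992) to the later (January 19, 1995):
Day-of-year of February 9, 1992: 40.
Day-of-year of January 19, 1995: 19.
1992 has 366 days, so 366 − 40 = 326 days remain in 1992.
Full years: 1993: 365; 1994: 365. Sum = 730.
Total: 326 + 730 + 19 = 1075 days.
1075 mod 7 = 4, so 4 days before Thursday is Sunday.

Sunday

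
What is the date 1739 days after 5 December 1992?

9 September 1997

Count 1739 days after December 5, 1992:
Day-of-year of December 5, 1992: 340.
Day-of-year of September 9, 1997: 252.
1992 has 366 days, so 366 − 340 = 26 days remain in 1992.
Full years: 1993: 365; 1994: 365; 1995: 365; 1996: 366. Sum = 1461.
Total: 26 + 1461 + 252 = 1739 days.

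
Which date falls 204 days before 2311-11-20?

2311-04-30

Count 204 days before November 20, 2311:
April 2311: 30 − 30 = 0 days remain.
Then May (31), June (30), July (31), August (31), September (30), October (31): 31 + 30 + 31 + 31 + 30 + 31 = 184 days.
November 1–20, 2311: 20 days.
Total: 0 + 184 + 20 = 204 days.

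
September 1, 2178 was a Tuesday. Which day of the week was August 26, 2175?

Saturday

Count forward from the earlier date (August 26, 2175) to the later (September 1, 2178):
Day-of-year of August 26, 2175: 238.
Day-of-year of September 1, 2178: 244.
2175 has 365 days, so 365 − 238 = 127 days remain in 2175.
Full years: 2176: 366; 2177: 365. Sum = 731.
Total: 127 + 731 + 244 = 1102 days.
1102 mod 7 = 3, so 3 days before Tuesday is Saturday.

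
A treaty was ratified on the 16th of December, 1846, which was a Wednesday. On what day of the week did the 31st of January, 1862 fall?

Day-of-year of December 16, 1846: 350.
Day-of-year of January 31, 1862: 31.
1846 has 365 days, so 365 − 350 = 15 days remain in 1846.
Full years 1847–1861: 11 common + 4 leap = 11×365 + 4×366 = 5479 days.
Total: 15 + 5479 + 31 = 5525 days.
5525 mod 7 = 2, so 2 days after Wednesday is Friday.

Friday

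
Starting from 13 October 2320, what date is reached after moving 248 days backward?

8 February 2320

Count 248 days before October 13, 2320:
February 2320: 29 − 8 = 21 days remain (2320 is a leap year, so February has 29 days).
Then March (31), April (30), May (31), June (30), July (31), August (31), September (30): 31 + 30 + 31 + 30 + 31 + 31 + 30 = 214 days.
October 1–13, 2320: 13 days.
Total: 21 + 214 + 13 = 248 days.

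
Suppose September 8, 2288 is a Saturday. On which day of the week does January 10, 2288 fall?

Count forward from the earlier date (January 10, 2288) to the later (September 8, 2288):
January 2288: 31 − 10 = 21 days remain.
Then February 2288 (29), March (31), April (30), May (31), June (30), July (31), August (31): 29 + 31 + 30 + 31 + 30 + 31 + 31 = 213 days.
September 1–8, 2288: 8 days.
Total: 21 + 213 + 8 = 242 days.
242 mod 7 = 4, so 4 days before Saturday is Tuesday.

Tuesday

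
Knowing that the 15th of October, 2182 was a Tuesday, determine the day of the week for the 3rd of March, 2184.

October 2182: 31 − 15 = 16 days remain.
Then 16 full months totalling 486 days.
March 1–3, 2184: 3 days.
Total: 16 + 486 + 3 = 505 days.
505 mod 7 = 1, so 1 day after Tuesday is Wednesday.

Wednesday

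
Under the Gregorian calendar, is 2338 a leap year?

No

2338 is not a leap year.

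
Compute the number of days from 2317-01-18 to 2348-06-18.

11474

Day-of-year of January 18, 2317: 18.
Day-of-year of June 18, 2348: 170.
2317 has 365 days, so 365 − 18 = 347 days remain in 2317.
Full years 2318–2347: 23 common + 7 leap = 23×365 + 7×366 = 10957 days.
Total: 347 + 10957 + 170 = 11474 days.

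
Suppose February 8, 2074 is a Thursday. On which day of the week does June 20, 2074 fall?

February 2074: 28 − 8 = 20 days remain (2074 is not a leap year, so February has 28 days).
Then March (31), April (30), May (31): 31 + 30 + 31 = 92 days.
June 1–20, 2074: 20 days.
Total: 20 + 92 + 20 = 132 days.
132 mod 7 = 6, so 6 days after Thursday is Wednesday.

Wednesday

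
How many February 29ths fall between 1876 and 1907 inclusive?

Years divisible by 4 in [1876, 1907]: 1876, 1880, 1884, 1888, 1892, 1896, 1900, 1904.
Of these, 1900 is divisible by 100 but not 400, so not leap.
Leap years: 8 − 1 = 7.

7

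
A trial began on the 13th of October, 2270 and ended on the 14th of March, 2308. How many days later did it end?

From October 13, 2270 to October 13, 2307: 37 years, of which 8 contain a Feb 29 — 29×365 + 8×366 = 13513 days.
(2300 is not a leap year (divisible by 100 but not 400).)
October 2307: 31 − 13 = 18 days remain.
Then November (30), December (31), January (31), February 2308 (29): 30 + 31 + 31 + 29 = 121 days.
March 1–14, 2308: 14 days.
Residual: 153 days.
Total: 13666 days.

13666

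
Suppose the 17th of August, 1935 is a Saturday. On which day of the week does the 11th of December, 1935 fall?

Wednesday

August 1935: 31 − 17 = 14 days remain.
Then September (30), October (31), November (30): 30 + 31 + 30 = 91 days.
December 1–11, 1935: 11 days.
Total: 14 + 91 + 11 = 116 days.
116 mod 7 = 4, so 4 days after Saturday is Wednesday.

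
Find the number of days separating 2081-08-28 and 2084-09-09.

1108

August 28, 2081 → August 28, 2082: 365 days.
August 28, 2082 → August 28, 2083: 365 days.
August 28, 2083 → August 28, 2084: 366 days (2084 is a leap year).
August 2084: 31 − 28 = 3 days remain.
September 1–9, 2084: 9 days.
Residual: 12 days.
Total: 1108 days.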